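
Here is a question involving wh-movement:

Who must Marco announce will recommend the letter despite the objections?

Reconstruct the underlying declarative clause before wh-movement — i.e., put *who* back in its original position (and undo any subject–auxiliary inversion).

Marco must announce who will recommend the letter despite the objections.

The filler 'who' is interpreted as the subject of the clause embedded under 'announce'. Fronting leaves a gap immediately after 'announce':
Who must Marco announce ___ will recommend the letter despite the objections?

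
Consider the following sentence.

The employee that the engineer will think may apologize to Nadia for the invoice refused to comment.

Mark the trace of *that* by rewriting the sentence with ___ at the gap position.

The employee that the engineer will think ___ may apologize to Nadia for the invoice refused to comment.

The filler 'that' is interpreted as the subject of the clause embedded under 'think'. The gap is right after 'think'.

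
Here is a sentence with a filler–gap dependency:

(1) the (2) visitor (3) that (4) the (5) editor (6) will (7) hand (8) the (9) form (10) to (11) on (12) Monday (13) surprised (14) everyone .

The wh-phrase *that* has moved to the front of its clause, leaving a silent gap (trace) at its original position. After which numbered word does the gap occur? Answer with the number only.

10

The filler 'that' is interpreted as the object of the preposition 'to' (recipient of 'hand'). It moves to the left edge, and the trace sits right after 'to':
The visitor that the editor will hand the form to ___ on Monday surprised everyone.
'to' is word 10.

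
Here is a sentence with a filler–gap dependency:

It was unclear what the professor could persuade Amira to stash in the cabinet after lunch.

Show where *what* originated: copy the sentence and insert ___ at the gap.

In situ: The professor could persuade Amira to stash what in the cabinet after lunch.
'what' functions as the direct object of 'stash'. The gap is right after 'stash'.

It was unclear what the professor could persuade Amira to stash ___ in the cabinet after lunch.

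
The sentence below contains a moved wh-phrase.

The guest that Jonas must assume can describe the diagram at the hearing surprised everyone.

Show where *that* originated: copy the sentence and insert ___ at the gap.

The filler 'that' is interpreted as the subject of the clause embedded under 'assume'. The gap is right after 'assume'.

The guest that Jonas must assume ___ can describe the diagram at the hearing surprised everyone.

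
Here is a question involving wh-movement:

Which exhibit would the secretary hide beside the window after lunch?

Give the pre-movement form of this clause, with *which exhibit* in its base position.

'which exhibit' functions as the direct object of 'hide'. It moves to the left edge, and the trace sits right after 'hide':
Which exhibit would the secretary hide ___ beside the window after lunch?

The secretary would hide which exhibit beside the window after lunch.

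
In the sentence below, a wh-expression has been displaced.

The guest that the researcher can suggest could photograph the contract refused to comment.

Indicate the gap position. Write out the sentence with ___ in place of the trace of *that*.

The guest that the researcher can suggest ___ could photograph the contract refused to comment.

The filler 'that' is interpreted as the subject of the clause embedded under 'suggest'. The gap is right after 'suggest'.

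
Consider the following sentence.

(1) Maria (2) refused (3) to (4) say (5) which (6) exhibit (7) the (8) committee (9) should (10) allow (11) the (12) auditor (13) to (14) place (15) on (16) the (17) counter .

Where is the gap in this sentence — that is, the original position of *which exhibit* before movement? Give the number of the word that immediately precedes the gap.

14

In situ: The committee should allow the auditor to place which exhibit on the counter.
'which exhibit' is the direct object of 'place'. Wh-movement fronts it, leaving a gap right after 'place':
Maria refused to say which exhibit the committee should allow the auditor to place ___ on the counter.
'place' is word 14.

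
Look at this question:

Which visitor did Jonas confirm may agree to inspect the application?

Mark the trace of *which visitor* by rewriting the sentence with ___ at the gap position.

Pre-movement form: Jonas did confirm which visitor may agree to inspect the application.
'which visitor' is the subject of the clause embedded under 'confirm'. The gap is right after 'confirm'.

Which visitor did Jonas confirm ___ may agree to inspect the application?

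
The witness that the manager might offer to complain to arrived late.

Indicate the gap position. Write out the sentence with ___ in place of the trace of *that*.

The filler 'that' is interpreted as the object of the preposition 'to'. The gap is right after 'to'.

The witness that the manager might offer to complain to ___ arrived late.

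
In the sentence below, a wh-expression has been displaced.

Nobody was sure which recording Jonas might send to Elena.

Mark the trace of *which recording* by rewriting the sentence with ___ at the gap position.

Before movement: Jonas might send which recording to Elena.
The filler 'which recording' is interpreted as the direct object of 'send'. The gap is right after 'send'.

Nobody was sure which recording Jonas might send ___ to Elena.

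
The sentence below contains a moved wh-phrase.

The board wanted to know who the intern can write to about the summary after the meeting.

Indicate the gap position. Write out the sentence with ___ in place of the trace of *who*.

The board wanted to know who the intern can write to ___ about the summary after the meeting.

Before movement: The intern can write to who about the summary after the meeting.
The filler 'who' is interpreted as the object of the preposition 'to'. The gap is right after 'to'.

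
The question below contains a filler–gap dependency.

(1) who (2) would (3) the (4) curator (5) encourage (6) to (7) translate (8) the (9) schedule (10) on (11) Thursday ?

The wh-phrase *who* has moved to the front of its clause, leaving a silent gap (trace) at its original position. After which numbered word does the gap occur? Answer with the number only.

Before movement: The curator would encourage who to translate the schedule on Thursday.
The filler 'who' is interpreted as the direct object of 'encourage'. It moves to the left edge, and the trace sits right after 'encourage':
Who would the curator encourage ___ to translate the schedule on Thursday?
'encourage' is word 5.

5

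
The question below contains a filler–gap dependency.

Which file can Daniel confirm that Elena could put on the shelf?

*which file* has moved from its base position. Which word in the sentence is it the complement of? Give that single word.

In situ: Daniel can confirm that Elena could put which file on the shelf.
'which file' functions as the direct object of 'put'. It moves to the left edge, and the trace sits right after 'put':
Which file can Daniel confirm that Elena could put ___ on the shelf?

put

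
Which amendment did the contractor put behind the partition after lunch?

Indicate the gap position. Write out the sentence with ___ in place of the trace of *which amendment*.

In situ: The contractor did put which amendment behind the partition after lunch.
The filler 'which amendment' is interpreted as the direct object of 'put'. The gap is right after 'put'.

Which amendment did the contractor put ___ behind the partition after lunch?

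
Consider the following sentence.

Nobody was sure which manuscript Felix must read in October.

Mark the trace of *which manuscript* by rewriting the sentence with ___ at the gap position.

Nobody was sure which manuscript Felix must read ___ in October.

Before movement: Felix must read which manuscript in October.
The filler 'which manuscript' is interpreted as the direct object of 'read'. The gap is right after 'read'.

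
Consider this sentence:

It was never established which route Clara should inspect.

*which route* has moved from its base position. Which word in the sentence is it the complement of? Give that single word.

inspect

In situ: Clara should inspect which route.
'which route' is the direct object of 'inspect'. Fronting leaves a gap immediately after 'inspect':
It was never established which route Clara should inspect ___.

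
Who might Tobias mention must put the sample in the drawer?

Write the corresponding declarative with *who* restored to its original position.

'who' functions as the subject of the clause embedded under 'mention'. It moves to the left edge, and the trace sits right after 'mention':
Who might Tobias mention ___ must put the sample in the drawer?

Tobias might mention who must put the sample in the drawer.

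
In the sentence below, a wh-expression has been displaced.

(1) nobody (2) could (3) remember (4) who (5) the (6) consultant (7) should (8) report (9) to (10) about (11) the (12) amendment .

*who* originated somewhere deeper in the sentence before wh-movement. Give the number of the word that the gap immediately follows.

Underlying clause: The consultant should report to who about the amendment.
The filler 'who' is interpreted as the object of the preposition 'to'. Wh-movement fronts it, leaving a gap right after 'to':
Nobody could remember who the consultant should report to ___ about the amendment.
'to' is word 9.

9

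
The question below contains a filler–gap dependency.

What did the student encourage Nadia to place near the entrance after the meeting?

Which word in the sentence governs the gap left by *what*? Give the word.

place

In situ: The student did encourage Nadia to place what near the entrance after the meeting.
'what' functions as the direct object of 'place'. Wh-movement fronts it, leaving a gap right after 'place':
What did the student encourage Nadia to place ___ near the entrance after the meeting?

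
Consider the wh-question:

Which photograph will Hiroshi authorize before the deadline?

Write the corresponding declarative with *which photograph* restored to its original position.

'which photograph' functions as the direct object of 'authorize'. It moves to the left edge, and the trace sits right after 'authorize':
Which photograph will Hiroshi authorize ___ before the deadline?

Hiroshi will authorize which photograph before the deadline.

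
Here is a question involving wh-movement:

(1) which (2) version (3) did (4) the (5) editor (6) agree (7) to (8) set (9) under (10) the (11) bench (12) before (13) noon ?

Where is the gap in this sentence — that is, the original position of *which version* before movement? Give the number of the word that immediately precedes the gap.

Underlying clause: The editor did agree to set which version under the bench before noon.
The filler 'which version' is interpreted as the direct object of 'set'. Fronting leaves a gap immediately after 'set':
Which version did the editor agree to set ___ under the bench before noon?
'set' is word 8.

8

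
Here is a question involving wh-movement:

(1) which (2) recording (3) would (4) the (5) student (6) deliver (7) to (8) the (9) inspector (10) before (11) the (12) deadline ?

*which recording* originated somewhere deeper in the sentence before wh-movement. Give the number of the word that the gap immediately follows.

Pre-movement form: The student would deliver which recording to the inspector before the deadline.
'which recording' functions as the direct object of 'deliver'. Fronting leaves a gap immediately after 'deliver':
Which recording would the student deliver ___ to the inspector before the deadline?
'deliver' is word 6.

6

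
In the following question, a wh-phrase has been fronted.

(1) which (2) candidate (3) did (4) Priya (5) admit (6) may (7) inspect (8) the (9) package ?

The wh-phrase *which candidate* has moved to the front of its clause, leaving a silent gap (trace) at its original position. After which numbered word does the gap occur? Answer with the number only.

5

Before movement: Priya did admit which candidate may inspect the package.
'which candidate' is the subject of the clause embedded under 'admit'. It moves to the left edge, and the trace sits right after 'admit':
Which candidate did Priya admit ___ may inspect the package?
'admit' is word 5.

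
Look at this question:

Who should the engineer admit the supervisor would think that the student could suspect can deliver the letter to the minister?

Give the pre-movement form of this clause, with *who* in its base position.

'who' is the subject of the clause embedded under 'suspect'. It moves to the left edge, and the trace sits right after 'suspect':
Who should the engineer admit the supervisor would think that the student could suspect ___ can deliver the letter to the minister?

The engineer should admit the supervisor would think that the student could suspect who can deliver the letter to the minister.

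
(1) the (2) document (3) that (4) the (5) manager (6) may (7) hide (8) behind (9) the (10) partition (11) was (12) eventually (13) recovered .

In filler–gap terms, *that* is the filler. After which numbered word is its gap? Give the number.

'that' functions as the direct object of 'hide'. Wh-movement fronts it, leaving a gap right after 'hide':
The document that the manager may hide ___ behind the partition was eventually recovered.
'hide' is word 7.

7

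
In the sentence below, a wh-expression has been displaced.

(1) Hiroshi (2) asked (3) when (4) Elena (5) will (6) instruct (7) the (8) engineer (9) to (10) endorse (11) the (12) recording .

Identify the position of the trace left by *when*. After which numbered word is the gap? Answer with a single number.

12

Before movement: Elena will instruct the engineer to endorse the recording when.
The filler 'when' is interpreted as the temporal adjunct. Fronting leaves a gap immediately after 'recording':
Hiroshi asked when Elena will instruct the engineer to endorse the recording ___.
'recording' is word 12.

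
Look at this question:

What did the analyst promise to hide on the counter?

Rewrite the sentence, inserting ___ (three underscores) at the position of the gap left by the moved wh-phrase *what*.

In situ: The analyst did promise to hide what on the counter.
'what' functions as the direct object of 'hide'. The gap is right after 'hide'.

What did the analyst promise to hide ___ on the counter?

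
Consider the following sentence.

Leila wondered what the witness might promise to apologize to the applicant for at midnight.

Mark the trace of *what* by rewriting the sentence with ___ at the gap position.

Pre-movement form: The witness might promise to apologize to the applicant for what at midnight.
The filler 'what' is interpreted as the object of the preposition 'for'. The gap is right after 'for'.

Leila wondered what the witness might promise to apologize to the applicant for ___ at midnight.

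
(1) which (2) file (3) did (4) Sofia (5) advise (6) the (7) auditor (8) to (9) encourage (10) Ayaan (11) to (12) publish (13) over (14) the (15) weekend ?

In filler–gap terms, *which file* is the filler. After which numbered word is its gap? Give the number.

Before movement: Sofia did advise the auditor to encourage Ayaan to publish which file over the weekend.
The filler 'which file' is interpreted as the direct object of 'publish'. It moves to the left edge, and the trace sits right after 'publish':
Which file did Sofia advise the auditor to encourage Ayaan to publish ___ over the weekend?
'publish' is word 12.

12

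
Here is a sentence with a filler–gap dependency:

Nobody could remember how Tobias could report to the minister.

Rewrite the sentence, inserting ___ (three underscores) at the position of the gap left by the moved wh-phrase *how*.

In situ: Tobias could report to the minister how.
The filler 'how' is interpreted as the manner adjunct. The gap is right after 'minister'.

Nobody could remember how Tobias could report to the minister ___.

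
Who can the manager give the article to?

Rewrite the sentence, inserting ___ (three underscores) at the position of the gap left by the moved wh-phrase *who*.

Who can the manager give the article to ___?

In situ: The manager can give the article to who.
'who' functions as the object of the preposition 'to' (recipient of 'give'). The gap is right after 'to'.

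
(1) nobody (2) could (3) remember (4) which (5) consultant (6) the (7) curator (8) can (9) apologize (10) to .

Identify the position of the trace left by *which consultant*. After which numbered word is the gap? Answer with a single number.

10

Pre-movement form: The curator can apologize to which consultant.
'which consultant' is the object of the preposition 'to'. It moves to the left edge, and the trace sits right after 'to':
Nobody could remember which consultant the curator can apologize to ___.
'to' is word 10.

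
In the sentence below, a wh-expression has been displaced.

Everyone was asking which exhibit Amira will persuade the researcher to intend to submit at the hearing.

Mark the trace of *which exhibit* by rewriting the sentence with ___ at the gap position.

Everyone was asking which exhibit Amira will persuade the researcher to intend to submit ___ at the hearing.

Underlying clause: Amira will persuade the researcher to intend to submit which exhibit at the hearing.
'which exhibit' functions as the direct object of 'submit'. The gap is right after 'submit'.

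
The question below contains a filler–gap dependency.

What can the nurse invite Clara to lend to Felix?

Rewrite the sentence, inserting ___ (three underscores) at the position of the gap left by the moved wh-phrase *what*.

What can the nurse invite Clara to lend ___ to Felix?

In situ: The nurse can invite Clara to lend what to Felix.
The filler 'what' is interpreted as the direct object of 'lend'. The gap is right after 'lend'.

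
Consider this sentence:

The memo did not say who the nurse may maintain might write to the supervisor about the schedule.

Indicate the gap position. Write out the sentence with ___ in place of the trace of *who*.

The memo did not say who the nurse may maintain ___ might write to the supervisor about the schedule.

Before movement: The nurse may maintain who might write to the supervisor about the schedule.
The filler 'who' is interpreted as the subject of the clause embedded under 'maintain'. The gap is right after 'maintain'.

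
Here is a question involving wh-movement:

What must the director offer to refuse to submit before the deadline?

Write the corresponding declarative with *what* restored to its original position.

The filler 'what' is interpreted as the direct object of 'submit'. Wh-movement fronts it, leaving a gap right after 'submit':
What must the director offer to refuse to submit ___ before the deadline?

The director must offer to refuse to submit what before the deadline.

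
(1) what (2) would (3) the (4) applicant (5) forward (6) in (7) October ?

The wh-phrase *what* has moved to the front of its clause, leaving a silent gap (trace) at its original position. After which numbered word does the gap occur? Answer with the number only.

5

Pre-movement form: The applicant would forward what in October.
'what' functions as the direct object of 'forward'. Wh-movement fronts it, leaving a gap right after 'forward':
What would the applicant forward ___ in October?
'forward' is word 5.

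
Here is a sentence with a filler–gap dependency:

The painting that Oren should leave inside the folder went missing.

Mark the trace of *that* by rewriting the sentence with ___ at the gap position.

The painting that Oren should leave ___ inside the folder went missing.

'that' functions as the direct object of 'leave'. The gap is right after 'leave'.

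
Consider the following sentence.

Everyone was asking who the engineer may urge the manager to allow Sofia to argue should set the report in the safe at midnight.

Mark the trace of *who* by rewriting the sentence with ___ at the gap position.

Everyone was asking who the engineer may urge the manager to allow Sofia to argue ___ should set the report in the safe at midnight.

Before movement: The engineer may urge the manager to allow Sofia to argue who should set the report in the safe at midnight.
The filler 'who' is interpreted as the subject of the clause embedded under 'argue'. The gap is right after 'argue'.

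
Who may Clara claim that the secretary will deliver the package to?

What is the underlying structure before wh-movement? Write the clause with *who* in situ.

The filler 'who' is interpreted as the object of the preposition 'to' (recipient of 'deliver'). Fronting leaves a gap immediately after 'to':
Who may Clara claim that the secretary will deliver the package to ___?

Clara may claim that the secretary will deliver the package to who.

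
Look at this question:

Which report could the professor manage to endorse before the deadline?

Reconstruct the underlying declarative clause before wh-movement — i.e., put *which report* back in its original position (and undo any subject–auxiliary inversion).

'which report' is the direct object of 'endorse'. Fronting leaves a gap immediately after 'endorse':
Which report could the professor manage to endorse ___ before the deadline?

The professor could manage to endorse which report before the deadline.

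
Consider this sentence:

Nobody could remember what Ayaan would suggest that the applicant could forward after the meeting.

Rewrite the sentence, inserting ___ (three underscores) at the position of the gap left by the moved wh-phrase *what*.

Pre-movement form: Ayaan would suggest that the applicant could forward what after the meeting.
The filler 'what' is interpreted as the direct object of 'forward'. The gap is right after 'forward'.

Nobody could remember what Ayaan would suggest that the applicant could forward ___ after the meeting.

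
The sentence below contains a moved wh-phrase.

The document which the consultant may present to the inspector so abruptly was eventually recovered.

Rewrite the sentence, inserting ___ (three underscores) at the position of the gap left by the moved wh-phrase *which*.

'which' is the direct object of 'present'. The gap is right after 'present'.

The document which the consultant may present ___ to the inspector so abruptly was eventually recovered.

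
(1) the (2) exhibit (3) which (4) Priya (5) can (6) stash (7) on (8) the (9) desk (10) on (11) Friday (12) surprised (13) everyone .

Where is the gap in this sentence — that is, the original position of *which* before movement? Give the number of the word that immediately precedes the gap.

6

'which' is the direct object of 'stash'. Wh-movement fronts it, leaving a gap right after 'stash':
The exhibit which Priya can stash ___ on the desk on Friday surprised everyone.
'stash' is word 6.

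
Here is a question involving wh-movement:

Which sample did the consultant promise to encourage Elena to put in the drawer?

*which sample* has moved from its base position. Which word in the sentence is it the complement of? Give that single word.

put

Underlying clause: The consultant did promise to encourage Elena to put which sample in the drawer.
The filler 'which sample' is interpreted as the direct object of 'put'. It moves to the left edge, and the trace sits right after 'put':
Which sample did the consultant promise to encourage Elena to put ___ in the drawer?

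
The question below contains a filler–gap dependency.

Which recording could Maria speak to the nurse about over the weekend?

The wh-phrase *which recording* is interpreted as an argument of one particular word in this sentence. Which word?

Pre-movement form: Maria could speak to the nurse about which recording over the weekend.
'which recording' functions as the object of the preposition 'about'. Fronting leaves a gap immediately after 'about':
Which recording could Maria speak to the nurse about ___ over the weekend?

about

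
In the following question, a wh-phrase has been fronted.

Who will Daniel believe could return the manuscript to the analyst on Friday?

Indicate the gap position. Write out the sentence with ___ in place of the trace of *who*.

In situ: Daniel will believe who could return the manuscript to the analyst on Friday.
'who' is the subject of the clause embedded under 'believe'. The gap is right after 'believe'.

Who will Daniel believe ___ could return the manuscript to the analyst on Friday?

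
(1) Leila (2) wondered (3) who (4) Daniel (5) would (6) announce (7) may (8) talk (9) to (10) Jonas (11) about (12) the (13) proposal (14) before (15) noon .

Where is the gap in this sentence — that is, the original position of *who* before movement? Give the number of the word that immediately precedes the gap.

6

Pre-movement form: Daniel would announce who may talk to Jonas about the proposal before noon.
The filler 'who' is interpreted as the subject of the clause embedded under 'announce'. Wh-movement fronts it, leaving a gap right after 'announce':
Leila wondered who Daniel would announce ___ may talk to Jonas about the proposal before noon.
'announce' is word 6.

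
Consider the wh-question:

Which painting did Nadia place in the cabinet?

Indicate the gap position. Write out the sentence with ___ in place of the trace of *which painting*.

Which painting did Nadia place ___ in the cabinet?

Underlying clause: Nadia did place which painting in the cabinet.
The filler 'which painting' is interpreted as the direct object of 'place'. The gap is right after 'place'.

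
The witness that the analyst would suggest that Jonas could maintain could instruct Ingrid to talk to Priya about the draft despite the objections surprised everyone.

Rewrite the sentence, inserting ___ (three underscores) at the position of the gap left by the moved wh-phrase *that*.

The witness that the analyst would suggest that Jonas could maintain ___ could instruct Ingrid to talk to Priya about the draft despite the objections surprised everyone.

'that' is the subject of the clause embedded under 'maintain'. The gap is right after 'maintain'.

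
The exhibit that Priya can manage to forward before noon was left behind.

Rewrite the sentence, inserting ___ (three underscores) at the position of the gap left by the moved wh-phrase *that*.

The exhibit that Priya can manage to forward ___ before noon was left behind.

'that' functions as the direct object of 'forward'. The gap is right after 'forward'.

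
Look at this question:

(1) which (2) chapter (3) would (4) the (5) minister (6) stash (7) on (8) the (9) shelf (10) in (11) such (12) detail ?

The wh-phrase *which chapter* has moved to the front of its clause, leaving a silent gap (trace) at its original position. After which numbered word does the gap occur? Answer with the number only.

Before movement: The minister would stash which chapter on the shelf in such detail.
'which chapter' functions as the direct object of 'stash'. It moves to the left edge, and the trace sits right after 'stash':
Which chapter would the minister stash ___ on the shelf in such detail?
'stash' is word 6.

6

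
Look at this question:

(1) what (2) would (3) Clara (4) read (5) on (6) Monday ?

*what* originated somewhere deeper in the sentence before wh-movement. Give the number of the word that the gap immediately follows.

4

In situ: Clara would read what on Monday.
The filler 'what' is interpreted as the direct object of 'read'. Wh-movement fronts it, leaving a gap right after 'read':
What would Clara read ___ on Monday?
'read' is word 4.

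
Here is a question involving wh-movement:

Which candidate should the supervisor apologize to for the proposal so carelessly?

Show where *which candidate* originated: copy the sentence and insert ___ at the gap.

Which candidate should the supervisor apologize to ___ for the proposal so carelessly?

Underlying clause: The supervisor should apologize to which candidate for the proposal so carelessly.
'which candidate' functions as the object of the preposition 'to'. The gap is right after 'to'.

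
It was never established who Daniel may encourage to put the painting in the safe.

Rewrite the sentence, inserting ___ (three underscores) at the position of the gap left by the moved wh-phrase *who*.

Underlying clause: Daniel may encourage who to put the painting in the safe.
'who' is the direct object of 'encourage'. The gap is right after 'encourage'.

It was never established who Daniel may encourage ___ to put the painting in the safe.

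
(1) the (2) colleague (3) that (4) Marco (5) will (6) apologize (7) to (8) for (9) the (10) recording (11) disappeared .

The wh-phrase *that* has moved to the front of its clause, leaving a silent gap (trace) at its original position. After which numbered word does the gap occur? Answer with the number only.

7

'that' is the object of the preposition 'to'. Wh-movement fronts it, leaving a gap right after 'to':
The colleague that Marco will apologize to ___ for the recording disappeared.
'to' is word 7.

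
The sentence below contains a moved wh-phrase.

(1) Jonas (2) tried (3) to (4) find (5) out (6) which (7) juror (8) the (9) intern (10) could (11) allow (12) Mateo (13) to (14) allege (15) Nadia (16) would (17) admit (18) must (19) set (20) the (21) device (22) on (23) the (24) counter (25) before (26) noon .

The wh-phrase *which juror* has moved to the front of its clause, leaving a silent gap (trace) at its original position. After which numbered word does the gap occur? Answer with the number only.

17

Pre-movement form: The intern could allow Mateo to allege Nadia would admit which juror must set the device on the counter before noon.
'which juror' is the subject of the clause embedded under 'admit'. It moves to the left edge, and the trace sits right after 'admit':
Jonas tried to find out which juror the intern could allow Mateo to allege Nadia would admit ___ must set the device on the counter before noon.
'admit' is word 17.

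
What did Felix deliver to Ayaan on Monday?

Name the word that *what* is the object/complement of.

deliver

In situ: Felix did deliver what to Ayaan on Monday.
'what' functions as the direct object of 'deliver'. Fronting leaves a gap immediately after 'deliver':
What did Felix deliver ___ to Ayaan on Monday?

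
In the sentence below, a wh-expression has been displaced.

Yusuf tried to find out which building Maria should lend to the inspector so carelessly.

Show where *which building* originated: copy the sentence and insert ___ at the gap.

Yusuf tried to find out which building Maria should lend ___ to the inspector so carelessly.

Underlying clause: Maria should lend which building to the inspector so carelessly.
'which building' is the direct object of 'lend'. The gap is right after 'lend'.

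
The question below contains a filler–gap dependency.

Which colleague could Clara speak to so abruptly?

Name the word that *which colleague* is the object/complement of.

Before movement: Clara could speak to which colleague so abruptly.
The filler 'which colleague' is interpreted as the object of the preposition 'to'. Wh-movement fronts it, leaving a gap right after 'to':
Which colleague could Clara speak to ___ so abruptly?

to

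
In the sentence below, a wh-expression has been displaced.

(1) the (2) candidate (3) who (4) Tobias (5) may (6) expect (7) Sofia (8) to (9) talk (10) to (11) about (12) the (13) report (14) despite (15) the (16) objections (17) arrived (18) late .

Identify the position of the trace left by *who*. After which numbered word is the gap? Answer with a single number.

10

'who' functions as the object of the preposition 'to'. Fronting leaves a gap immediately after 'to':
The candidate who Tobias may expect Sofia to talk to ___ about the report despite the objections arrived late.
'to' is word 10.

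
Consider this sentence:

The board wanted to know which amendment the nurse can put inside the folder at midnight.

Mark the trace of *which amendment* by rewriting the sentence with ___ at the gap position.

Before movement: The nurse can put which amendment inside the folder at midnight.
'which amendment' is the direct object of 'put'. The gap is right after 'put'.

The board wanted to know which amendment the nurse can put ___ inside the folder at midnight.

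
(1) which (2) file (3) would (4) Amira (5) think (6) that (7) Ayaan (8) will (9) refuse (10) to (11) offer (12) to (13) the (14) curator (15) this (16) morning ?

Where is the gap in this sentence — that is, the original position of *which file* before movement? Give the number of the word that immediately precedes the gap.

11

Underlying clause: Amira would think that Ayaan will refuse to offer which file to the curator this morning.
'which file' functions as the direct object of 'offer'. It moves to the left edge, and the trace sits right after 'offer':
Which file would Amira think that Ayaan will refuse to offer ___ to the curator this morning?
'offer' is word 11.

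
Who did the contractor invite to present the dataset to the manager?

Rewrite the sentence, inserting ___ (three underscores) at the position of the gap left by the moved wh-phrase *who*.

In situ: The contractor did invite who to present the dataset to the manager.
'who' functions as the direct object of 'invite'. The gap is right after 'invite'.

Who did the contractor invite ___ to present the dataset to the manager?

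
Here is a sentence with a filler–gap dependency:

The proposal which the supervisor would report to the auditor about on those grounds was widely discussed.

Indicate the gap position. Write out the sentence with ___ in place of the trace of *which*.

The proposal which the supervisor would report to the auditor about ___ on those grounds was widely discussed.

'which' functions as the object of the preposition 'about'. The gap is right after 'about'.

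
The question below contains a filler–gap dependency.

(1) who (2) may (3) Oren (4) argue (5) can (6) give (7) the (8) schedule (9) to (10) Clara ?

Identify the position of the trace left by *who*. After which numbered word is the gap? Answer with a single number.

Pre-movement form: Oren may argue who can give the schedule to Clara.
The filler 'who' is interpreted as the subject of the clause embedded under 'argue'. Wh-movement fronts it, leaving a gap right after 'argue':
Who may Oren argue ___ can give the schedule to Clara?
'argue' is word 4.

4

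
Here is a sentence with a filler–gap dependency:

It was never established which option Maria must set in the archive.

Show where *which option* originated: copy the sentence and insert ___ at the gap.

In situ: Maria must set which option in the archive.
'which option' functions as the direct object of 'set'. The gap is right after 'set'.

It was never established which option Maria must set ___ in the archive.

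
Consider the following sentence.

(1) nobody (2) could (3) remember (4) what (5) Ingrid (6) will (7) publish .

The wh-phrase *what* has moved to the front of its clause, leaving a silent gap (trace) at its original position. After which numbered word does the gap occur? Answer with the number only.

7

Before movement: Ingrid will publish what.
The filler 'what' is interpreted as the direct object of 'publish'. Fronting leaves a gap immediately after 'publish':
Nobody could remember what Ingrid will publish ___.
'publish' is word 7.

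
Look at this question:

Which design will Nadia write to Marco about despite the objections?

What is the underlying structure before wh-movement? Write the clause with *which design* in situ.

'which design' functions as the object of the preposition 'about'. Fronting leaves a gap immediately after 'about':
Which design will Nadia write to Marco about ___ despite the objections?

Nadia will write to Marco about which design despite the objections.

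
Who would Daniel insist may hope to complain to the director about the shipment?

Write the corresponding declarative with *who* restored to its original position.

'who' is the subject of the clause embedded under 'insist'. Fronting leaves a gap immediately after 'insist':
Who would Daniel insist ___ may hope to complain to the director about the shipment?

Daniel would insist who may hope to complain to the director about the shipment.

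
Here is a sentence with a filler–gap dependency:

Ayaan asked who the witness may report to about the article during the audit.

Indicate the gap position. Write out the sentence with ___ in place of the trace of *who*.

In situ: The witness may report to who about the article during the audit.
The filler 'who' is interpreted as the object of the preposition 'to'. The gap is right after 'to'.

Ayaan asked who the witness may report to ___ about the article during the audit.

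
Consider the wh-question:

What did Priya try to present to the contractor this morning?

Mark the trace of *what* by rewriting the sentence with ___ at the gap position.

Underlying clause: Priya did try to present what to the contractor this morning.
'what' is the direct object of 'present'. The gap is right after 'present'.

What did Priya try to present ___ to the contractor this morning?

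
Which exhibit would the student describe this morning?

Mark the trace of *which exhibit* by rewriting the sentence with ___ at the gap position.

Which exhibit would the student describe ___ this morning?

Pre-movement form: The student would describe which exhibit this morning.
'which exhibit' functions as the direct object of 'describe'. The gap is right after 'describe'.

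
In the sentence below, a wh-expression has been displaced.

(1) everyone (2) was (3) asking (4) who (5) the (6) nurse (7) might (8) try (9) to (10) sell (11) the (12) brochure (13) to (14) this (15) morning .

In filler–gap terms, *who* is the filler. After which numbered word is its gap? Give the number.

13

Pre-movement form: The nurse might try to sell the brochure to who this morning.
'who' is the object of the preposition 'to' (recipient of 'sell'). Fronting leaves a gap immediately after 'to':
Everyone was asking who the nurse might try to sell the brochure to ___ this morning.
'to' is word 13.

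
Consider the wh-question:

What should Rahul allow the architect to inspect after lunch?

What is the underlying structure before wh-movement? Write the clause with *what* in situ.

'what' functions as the direct object of 'inspect'. It moves to the left edge, and the trace sits right after 'inspect':
What should Rahul allow the architect to inspect ___ after lunch?

Rahul should allow the architect to inspect what after lunch.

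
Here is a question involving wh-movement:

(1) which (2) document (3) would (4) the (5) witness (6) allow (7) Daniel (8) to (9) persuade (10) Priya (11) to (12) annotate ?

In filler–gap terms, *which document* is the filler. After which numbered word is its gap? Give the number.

Before movement: The witness would allow Daniel to persuade Priya to annotate which document.
'which document' functions as the direct object of 'annotate'. It moves to the left edge, and the trace sits right after 'annotate':
Which document would the witness allow Daniel to persuade Priya to annotate ___?
'annotate' is word 12.

12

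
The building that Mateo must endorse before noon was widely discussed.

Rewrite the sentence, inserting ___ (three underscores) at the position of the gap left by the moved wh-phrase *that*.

The building that Mateo must endorse ___ before noon was widely discussed.

'that' is the direct object of 'endorse'. The gap is right after 'endorse'.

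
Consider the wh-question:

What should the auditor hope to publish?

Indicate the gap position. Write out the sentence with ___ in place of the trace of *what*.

Pre-movement form: The auditor should hope to publish what.
'what' functions as the direct object of 'publish'. The gap is right after 'publish'.

What should the auditor hope to publish ___?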